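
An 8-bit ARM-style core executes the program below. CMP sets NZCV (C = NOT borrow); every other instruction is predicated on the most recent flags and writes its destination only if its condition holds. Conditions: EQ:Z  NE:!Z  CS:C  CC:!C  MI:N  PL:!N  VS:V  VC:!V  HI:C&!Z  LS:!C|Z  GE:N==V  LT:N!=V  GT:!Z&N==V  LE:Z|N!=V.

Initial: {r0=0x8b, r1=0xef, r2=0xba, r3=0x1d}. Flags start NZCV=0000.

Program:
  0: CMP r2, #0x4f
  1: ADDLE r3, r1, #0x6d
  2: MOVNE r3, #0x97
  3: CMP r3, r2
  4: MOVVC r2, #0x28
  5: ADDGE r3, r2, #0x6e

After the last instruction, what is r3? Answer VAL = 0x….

VAL = 0x97

0: ✓ CMP  NZCV=0011
1: ✓ ADDLE  r3←0x5c
2: ✓ MOVNE  r3←0x97
3: ✓ CMP  NZCV=1000
4: ✓ MOVVC  r2←0x28
5: · ADDGE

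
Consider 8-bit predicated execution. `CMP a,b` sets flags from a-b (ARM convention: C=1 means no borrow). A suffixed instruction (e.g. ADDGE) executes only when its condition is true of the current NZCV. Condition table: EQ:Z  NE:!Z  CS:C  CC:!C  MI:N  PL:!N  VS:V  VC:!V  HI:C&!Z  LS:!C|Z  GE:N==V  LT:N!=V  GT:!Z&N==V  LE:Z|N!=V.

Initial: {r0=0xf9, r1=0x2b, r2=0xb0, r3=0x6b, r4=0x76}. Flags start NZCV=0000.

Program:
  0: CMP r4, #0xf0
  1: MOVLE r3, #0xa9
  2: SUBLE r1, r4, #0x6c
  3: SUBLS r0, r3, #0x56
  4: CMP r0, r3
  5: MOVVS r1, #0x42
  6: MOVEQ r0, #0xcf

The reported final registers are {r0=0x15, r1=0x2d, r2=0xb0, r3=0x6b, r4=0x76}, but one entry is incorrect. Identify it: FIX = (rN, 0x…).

0: ✓ CMP  NZCV=1001
1: · MOVLE
2: · SUBLE
3: ✓ SUBLS  r0←0x15
4: ✓ CMP  NZCV=1000
5: · MOVVS
6: · MOVEQ

FIX = (r1, 0x2b)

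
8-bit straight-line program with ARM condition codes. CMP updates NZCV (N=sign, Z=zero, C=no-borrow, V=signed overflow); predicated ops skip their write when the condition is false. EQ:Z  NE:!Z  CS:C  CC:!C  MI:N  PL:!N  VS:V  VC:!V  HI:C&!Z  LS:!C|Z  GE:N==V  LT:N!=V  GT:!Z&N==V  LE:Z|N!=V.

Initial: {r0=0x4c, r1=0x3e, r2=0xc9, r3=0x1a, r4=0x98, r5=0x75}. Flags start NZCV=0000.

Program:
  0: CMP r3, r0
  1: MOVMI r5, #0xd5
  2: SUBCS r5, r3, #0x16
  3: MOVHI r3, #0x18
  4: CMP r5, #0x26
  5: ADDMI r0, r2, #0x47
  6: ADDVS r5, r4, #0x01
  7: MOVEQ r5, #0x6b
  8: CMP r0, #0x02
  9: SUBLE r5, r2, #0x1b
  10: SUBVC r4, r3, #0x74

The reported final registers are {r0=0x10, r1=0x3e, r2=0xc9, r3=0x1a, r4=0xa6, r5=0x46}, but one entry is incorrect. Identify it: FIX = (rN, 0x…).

FIX = (r5, 0xd5)

0: ✓ CMP  NZCV=1000
1: ✓ MOVMI  r5←0xd5
2: · SUBCS
3: · MOVHI
4: ✓ CMP  NZCV=1010
5: ✓ ADDMI  r0←0x10
6: · ADDVS
7: · MOVEQ
8: ✓ CMP  NZCV=0010
9: · SUBLE
10: ✓ SUBVC  r4←0xa6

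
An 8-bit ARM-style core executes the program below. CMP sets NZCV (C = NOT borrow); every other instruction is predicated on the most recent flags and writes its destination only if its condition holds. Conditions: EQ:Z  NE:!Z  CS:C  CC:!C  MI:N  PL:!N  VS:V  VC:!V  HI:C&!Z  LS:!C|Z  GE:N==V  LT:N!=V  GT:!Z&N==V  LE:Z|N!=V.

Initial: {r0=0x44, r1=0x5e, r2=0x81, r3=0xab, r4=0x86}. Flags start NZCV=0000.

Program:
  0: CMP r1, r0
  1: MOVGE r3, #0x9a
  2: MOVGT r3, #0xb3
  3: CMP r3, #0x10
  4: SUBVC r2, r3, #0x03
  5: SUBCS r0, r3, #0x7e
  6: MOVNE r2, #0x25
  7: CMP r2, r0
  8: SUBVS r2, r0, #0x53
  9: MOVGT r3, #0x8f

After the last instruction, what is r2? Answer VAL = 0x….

0: ✓ CMP  NZCV=0010
1: ✓ MOVGE  r3←0x9a
2: ✓ MOVGT  r3←0xb3
3: ✓ CMP  NZCV=1010
4: ✓ SUBVC  r2←0xb0
5: ✓ SUBCS  r0←0x35
6: ✓ MOVNE  r2←0x25
7: ✓ CMP  NZCV=1000
8: · SUBVS
9: · MOVGT

VAL = 0x25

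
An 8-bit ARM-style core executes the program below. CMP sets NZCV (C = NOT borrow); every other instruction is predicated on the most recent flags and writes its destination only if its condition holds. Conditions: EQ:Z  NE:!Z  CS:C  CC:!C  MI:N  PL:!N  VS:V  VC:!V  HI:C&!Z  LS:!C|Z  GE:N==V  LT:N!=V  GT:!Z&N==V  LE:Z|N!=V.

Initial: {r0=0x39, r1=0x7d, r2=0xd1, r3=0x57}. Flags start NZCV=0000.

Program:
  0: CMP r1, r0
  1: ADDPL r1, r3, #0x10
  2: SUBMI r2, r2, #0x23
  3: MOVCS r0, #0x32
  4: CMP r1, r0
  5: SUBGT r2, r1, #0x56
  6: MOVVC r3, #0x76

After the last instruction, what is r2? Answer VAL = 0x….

0: ✓ CMP  NZCV=0010
1: ✓ ADDPL  r1←0x67
2: · SUBMI
3: ✓ MOVCS  r0←0x32
4: ✓ CMP  NZCV=0010
5: ✓ SUBGT  r2←0x11
6: ✓ MOVVC  r3←0x76

VAL = 0x11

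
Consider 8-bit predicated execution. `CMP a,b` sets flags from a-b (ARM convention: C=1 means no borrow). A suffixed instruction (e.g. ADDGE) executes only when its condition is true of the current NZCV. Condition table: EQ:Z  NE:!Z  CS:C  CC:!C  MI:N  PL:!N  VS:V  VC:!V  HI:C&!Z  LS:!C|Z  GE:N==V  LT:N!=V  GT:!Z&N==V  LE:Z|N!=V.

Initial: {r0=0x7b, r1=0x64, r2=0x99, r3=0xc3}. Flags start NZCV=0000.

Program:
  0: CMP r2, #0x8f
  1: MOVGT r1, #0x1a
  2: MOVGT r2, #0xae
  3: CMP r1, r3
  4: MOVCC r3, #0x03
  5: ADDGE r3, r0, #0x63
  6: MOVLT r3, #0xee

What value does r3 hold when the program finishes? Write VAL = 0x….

0: ✓ CMP  NZCV=0010
1: ✓ MOVGT  r1←0x1a
2: ✓ MOVGT  r2←0xae
3: ✓ CMP  NZCV=0000
4: ✓ MOVCC  r3←0x03
5: ✓ ADDGE  r3←0xde
6: · MOVLT

VAL = 0xde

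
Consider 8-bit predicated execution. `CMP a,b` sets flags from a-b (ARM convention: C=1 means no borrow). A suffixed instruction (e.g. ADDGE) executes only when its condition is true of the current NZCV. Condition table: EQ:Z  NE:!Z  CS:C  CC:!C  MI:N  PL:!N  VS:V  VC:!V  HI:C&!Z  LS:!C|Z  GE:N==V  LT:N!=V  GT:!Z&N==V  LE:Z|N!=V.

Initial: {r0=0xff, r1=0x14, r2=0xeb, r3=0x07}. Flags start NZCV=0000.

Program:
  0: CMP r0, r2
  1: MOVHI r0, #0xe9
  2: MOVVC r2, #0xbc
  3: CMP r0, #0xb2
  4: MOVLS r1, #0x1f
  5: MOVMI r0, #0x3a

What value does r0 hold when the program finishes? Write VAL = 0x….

VAL = 0xe9

[0] flags=0010 → (cmp)
[1] flags=0010 HI?T → r0=0xe9
[2] flags=0010 VC?T → r2=0xbc
[3] flags=0010 → (cmp)
[4] flags=0010 LS?F → skip
[5] flags=0010 MI?F → skip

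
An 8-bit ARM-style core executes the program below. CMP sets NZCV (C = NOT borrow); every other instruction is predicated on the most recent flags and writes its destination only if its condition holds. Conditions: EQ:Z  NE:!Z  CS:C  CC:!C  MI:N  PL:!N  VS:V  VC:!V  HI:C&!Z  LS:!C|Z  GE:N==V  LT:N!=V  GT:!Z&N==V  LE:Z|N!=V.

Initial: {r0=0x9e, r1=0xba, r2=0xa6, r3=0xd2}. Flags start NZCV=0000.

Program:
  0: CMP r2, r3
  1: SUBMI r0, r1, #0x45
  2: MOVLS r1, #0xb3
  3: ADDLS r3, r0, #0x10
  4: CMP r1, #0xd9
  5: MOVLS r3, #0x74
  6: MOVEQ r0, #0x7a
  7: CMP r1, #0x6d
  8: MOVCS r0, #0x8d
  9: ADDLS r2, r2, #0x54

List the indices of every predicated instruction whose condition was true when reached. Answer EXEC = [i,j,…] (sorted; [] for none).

0: ✓ CMP  NZCV=1000
1: ✓ SUBMI  r0←0x75
2: ✓ MOVLS  r1←0xb3
3: ✓ ADDLS  r3←0x85
4: ✓ CMP  NZCV=1000
5: ✓ MOVLS  r3←0x74
6: · MOVEQ
7: ✓ CMP  NZCV=0011
8: ✓ MOVCS  r0←0x8d
9: · ADDLS

EXEC = [1,2,3,5,8]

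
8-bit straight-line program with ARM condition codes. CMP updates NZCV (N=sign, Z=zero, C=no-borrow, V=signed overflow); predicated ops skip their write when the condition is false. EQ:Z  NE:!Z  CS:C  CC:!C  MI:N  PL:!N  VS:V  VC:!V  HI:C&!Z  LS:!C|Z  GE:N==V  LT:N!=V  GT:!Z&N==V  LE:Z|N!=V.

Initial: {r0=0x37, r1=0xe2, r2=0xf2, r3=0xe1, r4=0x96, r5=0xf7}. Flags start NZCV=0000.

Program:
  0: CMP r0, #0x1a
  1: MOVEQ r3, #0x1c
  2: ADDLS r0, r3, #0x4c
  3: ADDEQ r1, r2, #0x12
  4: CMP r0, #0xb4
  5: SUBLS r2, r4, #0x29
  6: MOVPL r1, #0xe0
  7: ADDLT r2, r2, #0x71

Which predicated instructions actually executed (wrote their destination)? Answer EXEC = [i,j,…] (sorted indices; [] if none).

EXEC = [5]

0: ✓ CMP  NZCV=0010
1: · MOVEQ
2: · ADDLS
3: · ADDEQ
4: ✓ CMP  NZCV=1001
5: ✓ SUBLS  r2←0x6d
6: · MOVPL
7: · ADDLT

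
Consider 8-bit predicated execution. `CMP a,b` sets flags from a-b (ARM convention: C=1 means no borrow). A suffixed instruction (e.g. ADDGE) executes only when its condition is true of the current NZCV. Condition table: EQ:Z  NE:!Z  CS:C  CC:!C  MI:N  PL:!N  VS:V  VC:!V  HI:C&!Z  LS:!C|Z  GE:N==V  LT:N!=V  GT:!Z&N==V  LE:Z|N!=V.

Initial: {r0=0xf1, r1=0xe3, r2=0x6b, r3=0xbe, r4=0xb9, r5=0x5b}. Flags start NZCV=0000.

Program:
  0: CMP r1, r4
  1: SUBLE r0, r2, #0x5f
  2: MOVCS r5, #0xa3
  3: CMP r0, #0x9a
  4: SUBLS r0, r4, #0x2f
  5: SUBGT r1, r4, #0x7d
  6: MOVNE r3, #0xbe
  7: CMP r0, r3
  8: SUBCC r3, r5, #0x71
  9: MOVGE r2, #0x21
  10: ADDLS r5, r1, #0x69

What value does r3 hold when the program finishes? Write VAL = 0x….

VAL = 0xbe

0: ✓ CMP  NZCV=0010
1: · SUBLE
2: ✓ MOVCS  r5←0xa3
3: ✓ CMP  NZCV=0010
4: · SUBLS
5: ✓ SUBGT  r1←0x3c
6: ✓ MOVNE  r3←0xbe
7: ✓ CMP  NZCV=0010
8: · SUBCC
9: ✓ MOVGE  r2←0x21
10: · ADDLS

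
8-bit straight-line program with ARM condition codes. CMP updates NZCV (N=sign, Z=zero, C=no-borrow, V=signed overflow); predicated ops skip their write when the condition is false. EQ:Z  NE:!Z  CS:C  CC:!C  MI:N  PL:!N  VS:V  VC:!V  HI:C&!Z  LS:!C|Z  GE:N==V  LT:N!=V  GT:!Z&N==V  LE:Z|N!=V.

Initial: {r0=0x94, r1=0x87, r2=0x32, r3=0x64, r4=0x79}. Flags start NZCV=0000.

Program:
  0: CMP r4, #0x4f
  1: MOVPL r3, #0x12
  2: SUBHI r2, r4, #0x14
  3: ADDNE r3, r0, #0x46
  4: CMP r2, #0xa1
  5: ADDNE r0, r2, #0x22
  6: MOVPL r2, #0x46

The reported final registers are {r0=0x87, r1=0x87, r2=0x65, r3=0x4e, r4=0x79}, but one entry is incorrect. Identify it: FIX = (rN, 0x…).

FIX = (r3, 0xda)

[0] flags=0010 → (cmp)
[1] flags=0010 PL?T → r3=0x12
[2] flags=0010 HI?T → r2=0x65
[3] flags=0010 NE?T → r3=0xda
[4] flags=1001 → (cmp)
[5] flags=1001 NE?T → r0=0x87
[6] flags=1001 PL?F → skip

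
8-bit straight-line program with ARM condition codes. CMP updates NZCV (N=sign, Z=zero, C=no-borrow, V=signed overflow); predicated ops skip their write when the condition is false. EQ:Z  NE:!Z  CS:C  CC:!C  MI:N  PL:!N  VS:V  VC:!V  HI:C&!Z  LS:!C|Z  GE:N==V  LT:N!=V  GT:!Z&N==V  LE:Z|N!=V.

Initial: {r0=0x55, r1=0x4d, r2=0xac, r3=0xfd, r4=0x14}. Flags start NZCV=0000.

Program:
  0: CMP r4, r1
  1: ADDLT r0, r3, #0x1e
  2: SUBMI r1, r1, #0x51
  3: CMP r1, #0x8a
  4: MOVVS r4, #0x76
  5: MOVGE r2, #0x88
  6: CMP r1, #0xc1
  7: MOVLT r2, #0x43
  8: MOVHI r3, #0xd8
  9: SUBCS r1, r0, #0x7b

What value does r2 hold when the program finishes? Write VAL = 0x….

VAL = 0x88

0: ✓ CMP  NZCV=1000
1: ✓ ADDLT  r0←0x1b
2: ✓ SUBMI  r1←0xfc
3: ✓ CMP  NZCV=0010
4: · MOVVS
5: ✓ MOVGE  r2←0x88
6: ✓ CMP  NZCV=0010
7: · MOVLT
8: ✓ MOVHI  r3←0xd8
9: ✓ SUBCS  r1←0xa0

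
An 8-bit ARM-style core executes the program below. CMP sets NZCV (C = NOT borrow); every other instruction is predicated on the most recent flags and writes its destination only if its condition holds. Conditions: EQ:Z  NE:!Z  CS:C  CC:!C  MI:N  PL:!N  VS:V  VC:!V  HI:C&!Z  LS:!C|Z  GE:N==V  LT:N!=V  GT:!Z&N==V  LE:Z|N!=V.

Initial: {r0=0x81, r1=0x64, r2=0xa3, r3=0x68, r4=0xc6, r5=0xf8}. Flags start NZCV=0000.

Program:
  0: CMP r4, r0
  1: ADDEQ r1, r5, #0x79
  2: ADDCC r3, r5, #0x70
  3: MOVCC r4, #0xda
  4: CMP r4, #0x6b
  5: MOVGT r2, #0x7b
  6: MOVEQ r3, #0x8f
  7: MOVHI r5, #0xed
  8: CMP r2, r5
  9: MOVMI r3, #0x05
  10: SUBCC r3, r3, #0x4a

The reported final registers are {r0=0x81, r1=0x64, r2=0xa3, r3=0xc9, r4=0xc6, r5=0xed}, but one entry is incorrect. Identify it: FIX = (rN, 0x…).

FIX = (r3, 0xbb)

0: ✓ CMP  NZCV=0010
1: · ADDEQ
2: · ADDCC
3: · MOVCC
4: ✓ CMP  NZCV=0011
5: · MOVGT
6: · MOVEQ
7: ✓ MOVHI  r5←0xed
8: ✓ CMP  NZCV=1000
9: ✓ MOVMI  r3←0x05
10: ✓ SUBCC  r3←0xbb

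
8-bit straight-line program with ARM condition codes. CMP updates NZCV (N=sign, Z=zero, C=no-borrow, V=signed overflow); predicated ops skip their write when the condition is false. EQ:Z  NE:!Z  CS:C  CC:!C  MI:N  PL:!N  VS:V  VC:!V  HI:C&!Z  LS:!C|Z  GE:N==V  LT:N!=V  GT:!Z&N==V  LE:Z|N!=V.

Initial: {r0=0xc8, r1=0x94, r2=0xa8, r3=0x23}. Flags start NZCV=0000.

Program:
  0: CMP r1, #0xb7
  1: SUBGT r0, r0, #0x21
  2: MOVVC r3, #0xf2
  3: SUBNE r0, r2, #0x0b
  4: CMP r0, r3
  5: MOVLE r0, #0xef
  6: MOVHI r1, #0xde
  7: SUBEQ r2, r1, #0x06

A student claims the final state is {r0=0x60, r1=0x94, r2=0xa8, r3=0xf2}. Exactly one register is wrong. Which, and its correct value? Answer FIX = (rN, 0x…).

0: ✓ CMP  NZCV=1000
1: · SUBGT
2: ✓ MOVVC  r3←0xf2
3: ✓ SUBNE  r0←0x9d
4: ✓ CMP  NZCV=1000
5: ✓ MOVLE  r0←0xef
6: · MOVHI
7: · SUBEQ

FIX = (r0, 0xef)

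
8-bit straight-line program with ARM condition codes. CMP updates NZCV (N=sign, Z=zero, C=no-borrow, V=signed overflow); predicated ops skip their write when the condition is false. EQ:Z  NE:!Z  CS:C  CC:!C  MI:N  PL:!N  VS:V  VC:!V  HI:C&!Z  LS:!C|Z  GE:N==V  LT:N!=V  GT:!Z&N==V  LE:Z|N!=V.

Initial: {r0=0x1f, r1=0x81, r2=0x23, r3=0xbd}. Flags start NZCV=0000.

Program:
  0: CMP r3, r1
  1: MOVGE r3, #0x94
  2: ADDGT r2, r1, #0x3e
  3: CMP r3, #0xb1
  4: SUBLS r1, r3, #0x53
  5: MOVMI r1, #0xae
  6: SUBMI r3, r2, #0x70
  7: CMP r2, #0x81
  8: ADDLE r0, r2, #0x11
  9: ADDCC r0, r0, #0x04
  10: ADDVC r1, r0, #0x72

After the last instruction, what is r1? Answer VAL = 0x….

[0] flags=0010 → (cmp)
[1] flags=0010 GE?T → r3=0x94
[2] flags=0010 GT?T → r2=0xbf
[3] flags=1000 → (cmp)
[4] flags=1000 LS?T → r1=0x41
[5] flags=1000 MI?T → r1=0xae
[6] flags=1000 MI?T → r3=0x4f
[7] flags=0010 → (cmp)
[8] flags=0010 LE?F → skip
[9] flags=0010 CC?F → skip
[10] flags=0010 VC?T → r1=0x91

VAL = 0x91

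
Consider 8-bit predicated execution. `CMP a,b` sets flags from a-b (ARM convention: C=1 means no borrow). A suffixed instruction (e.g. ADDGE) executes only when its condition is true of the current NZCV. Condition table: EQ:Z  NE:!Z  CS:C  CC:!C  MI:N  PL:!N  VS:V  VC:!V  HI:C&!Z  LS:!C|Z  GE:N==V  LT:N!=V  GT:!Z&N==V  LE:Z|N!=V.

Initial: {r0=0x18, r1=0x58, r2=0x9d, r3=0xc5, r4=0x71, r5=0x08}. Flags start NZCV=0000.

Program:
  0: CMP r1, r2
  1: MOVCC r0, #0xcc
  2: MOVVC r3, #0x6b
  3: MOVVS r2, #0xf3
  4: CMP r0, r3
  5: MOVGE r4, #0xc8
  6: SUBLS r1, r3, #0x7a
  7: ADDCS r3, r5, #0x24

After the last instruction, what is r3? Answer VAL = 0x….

[0] flags=1001 → (cmp)
[1] flags=1001 CC?T → r0=0xcc
[2] flags=1001 VC?F → skip
[3] flags=1001 VS?T → r2=0xf3
[4] flags=0010 → (cmp)
[5] flags=0010 GE?T → r4=0xc8
[6] flags=0010 LS?F → skip
[7] flags=0010 CS?T → r3=0x2c

VAL = 0x2c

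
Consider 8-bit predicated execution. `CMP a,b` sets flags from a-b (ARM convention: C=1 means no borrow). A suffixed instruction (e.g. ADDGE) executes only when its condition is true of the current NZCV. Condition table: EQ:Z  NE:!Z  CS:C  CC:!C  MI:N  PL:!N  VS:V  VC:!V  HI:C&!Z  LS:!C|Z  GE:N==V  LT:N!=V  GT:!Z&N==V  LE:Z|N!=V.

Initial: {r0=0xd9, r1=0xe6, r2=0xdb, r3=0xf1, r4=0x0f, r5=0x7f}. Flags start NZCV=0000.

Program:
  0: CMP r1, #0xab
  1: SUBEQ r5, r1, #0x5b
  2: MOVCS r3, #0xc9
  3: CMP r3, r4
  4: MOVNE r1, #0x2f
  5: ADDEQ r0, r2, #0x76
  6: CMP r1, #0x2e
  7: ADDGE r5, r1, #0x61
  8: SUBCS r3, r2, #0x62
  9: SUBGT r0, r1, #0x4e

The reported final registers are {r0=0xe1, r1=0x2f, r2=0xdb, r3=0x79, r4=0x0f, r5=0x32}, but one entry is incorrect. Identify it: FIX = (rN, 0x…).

FIX = (r5, 0x90)

[0] flags=0010 → (cmp)
[1] flags=0010 EQ?F → skip
[2] flags=0010 CS?T → r3=0xc9
[3] flags=1010 → (cmp)
[4] flags=1010 NE?T → r1=0x2f
[5] flags=1010 EQ?F → skip
[6] flags=0010 → (cmp)
[7] flags=0010 GE?T → r5=0x90
[8] flags=0010 CS?T → r3=0x79
[9] flags=0010 GT?T → r0=0xe1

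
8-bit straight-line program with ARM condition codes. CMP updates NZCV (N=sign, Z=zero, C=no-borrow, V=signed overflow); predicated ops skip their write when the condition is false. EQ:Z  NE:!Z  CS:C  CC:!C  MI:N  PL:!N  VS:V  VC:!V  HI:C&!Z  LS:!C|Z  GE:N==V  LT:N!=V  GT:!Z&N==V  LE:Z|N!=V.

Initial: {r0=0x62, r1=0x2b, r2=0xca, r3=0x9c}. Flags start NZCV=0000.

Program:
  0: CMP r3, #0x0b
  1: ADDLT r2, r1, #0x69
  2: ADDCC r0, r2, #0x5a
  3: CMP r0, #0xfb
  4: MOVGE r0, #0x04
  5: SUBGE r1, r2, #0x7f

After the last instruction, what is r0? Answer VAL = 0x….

VAL = 0x04

0: ✓ CMP  NZCV=1010
1: ✓ ADDLT  r2←0x94
2: · ADDCC
3: ✓ CMP  NZCV=0000
4: ✓ MOVGE  r0←0x04
5: ✓ SUBGE  r1←0x15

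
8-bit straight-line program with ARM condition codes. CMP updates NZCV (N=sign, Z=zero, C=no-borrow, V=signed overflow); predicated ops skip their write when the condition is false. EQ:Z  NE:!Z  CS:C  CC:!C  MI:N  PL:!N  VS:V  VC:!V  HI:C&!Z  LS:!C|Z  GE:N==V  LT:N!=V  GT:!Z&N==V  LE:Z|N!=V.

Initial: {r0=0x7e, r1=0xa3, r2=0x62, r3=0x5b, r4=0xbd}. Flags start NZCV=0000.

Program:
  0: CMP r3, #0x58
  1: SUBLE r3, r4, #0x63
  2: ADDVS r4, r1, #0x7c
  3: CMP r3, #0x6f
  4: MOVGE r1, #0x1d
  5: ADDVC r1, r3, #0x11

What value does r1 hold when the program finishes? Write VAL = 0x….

VAL = 0x6c

0: ✓ CMP  NZCV=0010
1: · SUBLE
2: · ADDVS
3: ✓ CMP  NZCV=1000
4: · MOVGE
5: ✓ ADDVC  r1←0x6c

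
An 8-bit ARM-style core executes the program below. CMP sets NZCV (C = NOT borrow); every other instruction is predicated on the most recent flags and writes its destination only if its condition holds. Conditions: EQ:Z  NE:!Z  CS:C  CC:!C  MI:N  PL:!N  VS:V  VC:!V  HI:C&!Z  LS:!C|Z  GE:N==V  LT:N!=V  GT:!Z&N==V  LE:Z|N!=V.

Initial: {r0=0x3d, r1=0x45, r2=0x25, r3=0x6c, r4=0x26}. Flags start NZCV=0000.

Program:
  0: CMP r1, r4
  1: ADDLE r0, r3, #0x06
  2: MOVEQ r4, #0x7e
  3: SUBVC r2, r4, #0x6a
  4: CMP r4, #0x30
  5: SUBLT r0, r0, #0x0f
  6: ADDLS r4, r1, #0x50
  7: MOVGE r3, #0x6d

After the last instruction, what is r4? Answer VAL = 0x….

VAL = 0x95

[0] flags=0010 → (cmp)
[1] flags=0010 LE?F → skip
[2] flags=0010 EQ?F → skip
[3] flags=0010 VC?T → r2=0xbc
[4] flags=1000 → (cmp)
[5] flags=1000 LT?T → r0=0x2e
[6] flags=1000 LS?T → r4=0x95
[7] flags=1000 GE?F → skip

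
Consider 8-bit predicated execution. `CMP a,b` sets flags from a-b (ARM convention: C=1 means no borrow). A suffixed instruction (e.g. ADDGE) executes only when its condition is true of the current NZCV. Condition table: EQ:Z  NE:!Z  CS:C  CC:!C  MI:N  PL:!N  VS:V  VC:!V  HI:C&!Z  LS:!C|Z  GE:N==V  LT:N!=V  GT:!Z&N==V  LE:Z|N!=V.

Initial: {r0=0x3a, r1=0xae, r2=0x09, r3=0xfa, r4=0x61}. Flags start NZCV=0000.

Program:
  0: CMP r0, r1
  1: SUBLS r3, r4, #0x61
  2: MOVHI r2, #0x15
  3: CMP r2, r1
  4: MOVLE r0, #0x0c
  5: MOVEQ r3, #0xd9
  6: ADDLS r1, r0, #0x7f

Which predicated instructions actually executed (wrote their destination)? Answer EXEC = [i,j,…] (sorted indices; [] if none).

EXEC = [1,6]

0: ✓ CMP  NZCV=1001
1: ✓ SUBLS  r3←0x00
2: · MOVHI
3: ✓ CMP  NZCV=0000
4: · MOVLE
5: · MOVEQ
6: ✓ ADDLS  r1←0xb9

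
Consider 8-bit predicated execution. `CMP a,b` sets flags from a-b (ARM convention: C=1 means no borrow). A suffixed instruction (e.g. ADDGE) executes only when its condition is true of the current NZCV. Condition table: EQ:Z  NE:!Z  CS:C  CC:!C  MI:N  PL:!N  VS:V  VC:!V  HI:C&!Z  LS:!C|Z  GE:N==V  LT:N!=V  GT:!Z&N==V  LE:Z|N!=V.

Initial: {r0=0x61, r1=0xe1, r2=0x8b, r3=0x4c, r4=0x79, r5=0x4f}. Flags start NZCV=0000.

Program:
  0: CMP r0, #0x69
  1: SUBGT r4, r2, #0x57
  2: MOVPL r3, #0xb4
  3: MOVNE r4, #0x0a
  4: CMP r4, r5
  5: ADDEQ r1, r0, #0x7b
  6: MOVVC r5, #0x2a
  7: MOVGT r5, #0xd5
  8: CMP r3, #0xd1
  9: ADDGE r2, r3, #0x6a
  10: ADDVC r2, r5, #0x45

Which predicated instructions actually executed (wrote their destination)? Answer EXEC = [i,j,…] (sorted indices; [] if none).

0: ✓ CMP  NZCV=1000
1: · SUBGT
2: · MOVPL
3: ✓ MOVNE  r4←0x0a
4: ✓ CMP  NZCV=1000
5: · ADDEQ
6: ✓ MOVVC  r5←0x2a
7: · MOVGT
8: ✓ CMP  NZCV=0000
9: ✓ ADDGE  r2←0xb6
10: ✓ ADDVC  r2←0x6f

EXEC = [3,6,9,10]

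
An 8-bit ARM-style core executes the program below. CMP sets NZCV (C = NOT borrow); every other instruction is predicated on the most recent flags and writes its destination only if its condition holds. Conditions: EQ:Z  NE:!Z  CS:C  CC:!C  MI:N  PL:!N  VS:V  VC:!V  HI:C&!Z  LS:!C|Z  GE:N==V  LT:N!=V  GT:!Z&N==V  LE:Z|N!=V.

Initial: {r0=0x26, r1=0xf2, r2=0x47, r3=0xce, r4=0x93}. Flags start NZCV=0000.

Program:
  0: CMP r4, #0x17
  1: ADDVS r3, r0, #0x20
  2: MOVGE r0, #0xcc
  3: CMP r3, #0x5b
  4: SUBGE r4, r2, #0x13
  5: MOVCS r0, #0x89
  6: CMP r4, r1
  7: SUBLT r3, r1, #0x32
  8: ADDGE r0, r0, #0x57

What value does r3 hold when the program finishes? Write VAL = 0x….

VAL = 0xc0

0: ✓ CMP  NZCV=0011
1: ✓ ADDVS  r3←0x46
2: · MOVGE
3: ✓ CMP  NZCV=1000
4: · SUBGE
5: · MOVCS
6: ✓ CMP  NZCV=1000
7: ✓ SUBLT  r3←0xc0
8: · ADDGE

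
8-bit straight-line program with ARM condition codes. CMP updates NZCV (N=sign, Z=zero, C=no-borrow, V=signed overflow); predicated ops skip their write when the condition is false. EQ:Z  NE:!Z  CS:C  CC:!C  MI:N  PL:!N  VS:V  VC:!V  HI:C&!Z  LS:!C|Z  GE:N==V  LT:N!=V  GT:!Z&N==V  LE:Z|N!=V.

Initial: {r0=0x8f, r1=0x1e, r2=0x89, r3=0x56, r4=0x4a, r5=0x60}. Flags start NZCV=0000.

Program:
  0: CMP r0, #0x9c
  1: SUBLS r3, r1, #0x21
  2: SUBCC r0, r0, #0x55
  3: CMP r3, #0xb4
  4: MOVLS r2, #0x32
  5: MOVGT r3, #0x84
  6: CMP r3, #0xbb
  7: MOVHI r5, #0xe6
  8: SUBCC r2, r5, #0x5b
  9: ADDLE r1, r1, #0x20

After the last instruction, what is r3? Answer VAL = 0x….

VAL = 0x84

0: ✓ CMP  NZCV=1000
1: ✓ SUBLS  r3←0xfd
2: ✓ SUBCC  r0←0x3a
3: ✓ CMP  NZCV=0010
4: · MOVLS
5: ✓ MOVGT  r3←0x84
6: ✓ CMP  NZCV=1000
7: · MOVHI
8: ✓ SUBCC  r2←0x05
9: ✓ ADDLE  r1←0x3e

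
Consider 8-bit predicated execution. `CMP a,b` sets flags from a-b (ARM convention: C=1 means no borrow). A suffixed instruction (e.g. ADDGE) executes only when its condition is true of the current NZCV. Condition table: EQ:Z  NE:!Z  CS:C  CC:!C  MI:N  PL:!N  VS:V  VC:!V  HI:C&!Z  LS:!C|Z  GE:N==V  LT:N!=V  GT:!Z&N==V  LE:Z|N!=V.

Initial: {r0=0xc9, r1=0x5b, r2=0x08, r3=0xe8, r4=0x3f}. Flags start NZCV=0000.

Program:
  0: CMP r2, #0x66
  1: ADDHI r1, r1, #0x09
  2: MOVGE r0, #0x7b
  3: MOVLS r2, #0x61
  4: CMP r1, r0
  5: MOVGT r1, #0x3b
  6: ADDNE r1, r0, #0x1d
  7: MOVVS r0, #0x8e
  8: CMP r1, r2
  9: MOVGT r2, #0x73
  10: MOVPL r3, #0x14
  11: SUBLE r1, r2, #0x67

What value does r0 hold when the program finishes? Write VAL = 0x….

VAL = 0x8e

[0] flags=1000 → (cmp)
[1] flags=1000 HI?F → skip
[2] flags=1000 GE?F → skip
[3] flags=1000 LS?T → r2=0x61
[4] flags=1001 → (cmp)
[5] flags=1001 GT?T → r1=0x3b
[6] flags=1001 NE?T → r1=0xe6
[7] flags=1001 VS?T → r0=0x8e
[8] flags=1010 → (cmp)
[9] flags=1010 GT?F → skip
[10] flags=1010 PL?F → skip
[11] flags=1010 LE?T → r1=0xfa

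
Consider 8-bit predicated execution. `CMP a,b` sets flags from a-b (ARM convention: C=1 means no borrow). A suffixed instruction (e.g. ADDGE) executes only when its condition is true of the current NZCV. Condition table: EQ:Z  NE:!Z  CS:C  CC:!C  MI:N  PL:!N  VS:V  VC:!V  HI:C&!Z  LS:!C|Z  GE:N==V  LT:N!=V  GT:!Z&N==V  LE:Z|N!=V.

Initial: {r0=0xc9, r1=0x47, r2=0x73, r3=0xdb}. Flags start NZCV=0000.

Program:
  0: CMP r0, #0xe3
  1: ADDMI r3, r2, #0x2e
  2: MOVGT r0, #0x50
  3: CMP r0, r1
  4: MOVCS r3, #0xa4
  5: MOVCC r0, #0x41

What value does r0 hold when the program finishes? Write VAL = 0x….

[0] flags=1000 → (cmp)
[1] flags=1000 MI?T → r3=0xa1
[2] flags=1000 GT?F → skip
[3] flags=1010 → (cmp)
[4] flags=1010 CS?T → r3=0xa4
[5] flags=1010 CC?F → skip

VAL = 0xc9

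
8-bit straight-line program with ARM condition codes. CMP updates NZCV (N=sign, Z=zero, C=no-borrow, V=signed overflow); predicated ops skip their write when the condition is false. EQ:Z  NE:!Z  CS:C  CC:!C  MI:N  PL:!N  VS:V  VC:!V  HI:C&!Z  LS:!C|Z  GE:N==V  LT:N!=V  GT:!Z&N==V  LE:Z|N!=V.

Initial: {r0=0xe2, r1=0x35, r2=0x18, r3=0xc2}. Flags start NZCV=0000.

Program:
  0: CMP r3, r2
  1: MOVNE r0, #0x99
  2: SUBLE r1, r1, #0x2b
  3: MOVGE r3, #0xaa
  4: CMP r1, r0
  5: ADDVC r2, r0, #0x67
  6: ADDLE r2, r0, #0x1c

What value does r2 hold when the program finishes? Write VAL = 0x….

0: ✓ CMP  NZCV=1010
1: ✓ MOVNE  r0←0x99
2: ✓ SUBLE  r1←0x0a
3: · MOVGE
4: ✓ CMP  NZCV=0000
5: ✓ ADDVC  r2←0x00
6: · ADDLE

VAL = 0x00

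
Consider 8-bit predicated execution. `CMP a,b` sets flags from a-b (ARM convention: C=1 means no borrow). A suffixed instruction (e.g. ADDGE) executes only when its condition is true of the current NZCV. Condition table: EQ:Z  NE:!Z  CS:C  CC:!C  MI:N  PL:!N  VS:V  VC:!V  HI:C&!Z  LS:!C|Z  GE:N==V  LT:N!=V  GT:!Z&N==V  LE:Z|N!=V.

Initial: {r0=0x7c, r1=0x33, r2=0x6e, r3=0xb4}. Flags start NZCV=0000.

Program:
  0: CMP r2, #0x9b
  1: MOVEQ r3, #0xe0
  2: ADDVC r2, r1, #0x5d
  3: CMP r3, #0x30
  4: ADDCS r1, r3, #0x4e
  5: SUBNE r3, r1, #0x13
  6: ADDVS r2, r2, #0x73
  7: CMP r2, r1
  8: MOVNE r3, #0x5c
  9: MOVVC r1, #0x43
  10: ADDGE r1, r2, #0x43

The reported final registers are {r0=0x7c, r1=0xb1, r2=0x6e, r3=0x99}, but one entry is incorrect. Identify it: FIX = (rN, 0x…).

FIX = (r3, 0x5c)

[0] flags=1001 → (cmp)
[1] flags=1001 EQ?F → skip
[2] flags=1001 VC?F → skip
[3] flags=1010 → (cmp)
[4] flags=1010 CS?T → r1=0x02
[5] flags=1010 NE?T → r3=0xef
[6] flags=1010 VS?F → skip
[7] flags=0010 → (cmp)
[8] flags=0010 NE?T → r3=0x5c
[9] flags=0010 VC?T → r1=0x43
[10] flags=0010 GE?T → r1=0xb1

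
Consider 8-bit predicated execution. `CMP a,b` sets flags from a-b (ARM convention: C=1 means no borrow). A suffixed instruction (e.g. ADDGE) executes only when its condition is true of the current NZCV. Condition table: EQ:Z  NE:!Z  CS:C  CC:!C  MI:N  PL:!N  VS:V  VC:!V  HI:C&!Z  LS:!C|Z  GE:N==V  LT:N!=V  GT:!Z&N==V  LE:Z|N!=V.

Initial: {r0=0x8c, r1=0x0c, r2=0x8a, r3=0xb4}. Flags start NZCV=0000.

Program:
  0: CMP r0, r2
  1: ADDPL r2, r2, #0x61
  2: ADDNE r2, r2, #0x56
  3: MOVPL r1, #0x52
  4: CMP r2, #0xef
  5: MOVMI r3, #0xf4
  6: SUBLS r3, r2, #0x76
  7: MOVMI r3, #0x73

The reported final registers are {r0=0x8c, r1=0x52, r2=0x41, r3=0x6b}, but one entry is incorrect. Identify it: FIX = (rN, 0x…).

FIX = (r3, 0xcb)

[0] flags=0010 → (cmp)
[1] flags=0010 PL?T → r2=0xeb
[2] flags=0010 NE?T → r2=0x41
[3] flags=0010 PL?T → r1=0x52
[4] flags=0000 → (cmp)
[5] flags=0000 MI?F → skip
[6] flags=0000 LS?T → r3=0xcb
[7] flags=0000 MI?F → skip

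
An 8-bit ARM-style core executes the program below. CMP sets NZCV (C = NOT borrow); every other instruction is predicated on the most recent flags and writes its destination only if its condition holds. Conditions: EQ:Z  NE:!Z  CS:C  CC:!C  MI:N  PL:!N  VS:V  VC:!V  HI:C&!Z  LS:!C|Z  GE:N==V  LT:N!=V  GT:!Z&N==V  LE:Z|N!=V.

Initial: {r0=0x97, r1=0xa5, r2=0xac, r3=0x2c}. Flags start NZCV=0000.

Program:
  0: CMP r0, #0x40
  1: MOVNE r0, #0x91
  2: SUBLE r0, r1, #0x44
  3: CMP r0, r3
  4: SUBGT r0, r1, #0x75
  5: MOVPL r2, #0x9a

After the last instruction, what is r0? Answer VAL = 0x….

VAL = 0x30

0: ✓ CMP  NZCV=0011
1: ✓ MOVNE  r0←0x91
2: ✓ SUBLE  r0←0x61
3: ✓ CMP  NZCV=0010
4: ✓ SUBGT  r0←0x30
5: ✓ MOVPL  r2←0x9a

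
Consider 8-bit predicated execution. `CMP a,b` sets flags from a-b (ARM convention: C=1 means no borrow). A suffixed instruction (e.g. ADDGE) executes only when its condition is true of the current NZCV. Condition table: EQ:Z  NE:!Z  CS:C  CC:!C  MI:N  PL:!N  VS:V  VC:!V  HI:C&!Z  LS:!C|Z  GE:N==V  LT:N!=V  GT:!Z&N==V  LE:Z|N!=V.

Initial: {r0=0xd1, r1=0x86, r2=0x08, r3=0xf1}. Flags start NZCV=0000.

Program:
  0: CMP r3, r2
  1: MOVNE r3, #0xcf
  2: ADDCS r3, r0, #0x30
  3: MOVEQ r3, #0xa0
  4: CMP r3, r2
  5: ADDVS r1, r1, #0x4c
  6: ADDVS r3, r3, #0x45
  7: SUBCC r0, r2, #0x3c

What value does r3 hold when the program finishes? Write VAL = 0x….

VAL = 0x01

0: ✓ CMP  NZCV=1010
1: ✓ MOVNE  r3←0xcf
2: ✓ ADDCS  r3←0x01
3: · MOVEQ
4: ✓ CMP  NZCV=1000
5: · ADDVS
6: · ADDVS
7: ✓ SUBCC  r0←0xcc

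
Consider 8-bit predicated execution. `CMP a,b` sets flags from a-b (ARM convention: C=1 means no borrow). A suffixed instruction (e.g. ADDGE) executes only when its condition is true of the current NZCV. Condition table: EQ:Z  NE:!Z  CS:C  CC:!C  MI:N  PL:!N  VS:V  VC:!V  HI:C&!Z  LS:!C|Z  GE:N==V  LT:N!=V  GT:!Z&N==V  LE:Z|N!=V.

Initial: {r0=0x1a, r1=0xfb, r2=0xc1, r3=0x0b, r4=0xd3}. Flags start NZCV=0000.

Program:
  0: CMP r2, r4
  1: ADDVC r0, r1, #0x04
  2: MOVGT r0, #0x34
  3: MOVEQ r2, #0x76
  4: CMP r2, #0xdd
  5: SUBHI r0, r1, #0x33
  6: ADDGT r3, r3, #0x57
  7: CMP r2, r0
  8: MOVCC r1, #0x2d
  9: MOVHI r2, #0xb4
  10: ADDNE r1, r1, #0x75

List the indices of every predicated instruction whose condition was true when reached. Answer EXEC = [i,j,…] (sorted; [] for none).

[0] flags=1000 → (cmp)
[1] flags=1000 VC?T → r0=0xff
[2] flags=1000 GT?F → skip
[3] flags=1000 EQ?F → skip
[4] flags=1000 → (cmp)
[5] flags=1000 HI?F → skip
[6] flags=1000 GT?F → skip
[7] flags=1000 → (cmp)
[8] flags=1000 CC?T → r1=0x2d
[9] flags=1000 HI?F → skip
[10] flags=1000 NE?T → r1=0xa2

EXEC = [1,8,10]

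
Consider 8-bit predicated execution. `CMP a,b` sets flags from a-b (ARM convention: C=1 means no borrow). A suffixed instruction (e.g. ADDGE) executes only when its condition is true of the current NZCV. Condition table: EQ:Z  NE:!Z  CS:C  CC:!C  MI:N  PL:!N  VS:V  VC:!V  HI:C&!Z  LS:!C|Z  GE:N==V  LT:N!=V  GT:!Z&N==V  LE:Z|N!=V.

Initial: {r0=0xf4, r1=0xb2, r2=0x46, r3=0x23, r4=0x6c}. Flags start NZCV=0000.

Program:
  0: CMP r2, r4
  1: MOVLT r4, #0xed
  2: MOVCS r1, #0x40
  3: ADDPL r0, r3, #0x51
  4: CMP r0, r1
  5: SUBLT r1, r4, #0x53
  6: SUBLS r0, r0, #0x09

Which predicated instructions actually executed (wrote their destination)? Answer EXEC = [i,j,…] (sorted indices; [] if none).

0: ✓ CMP  NZCV=1000
1: ✓ MOVLT  r4←0xed
2: · MOVCS
3: · ADDPL
4: ✓ CMP  NZCV=0010
5: · SUBLT
6: · SUBLS

EXEC = [1]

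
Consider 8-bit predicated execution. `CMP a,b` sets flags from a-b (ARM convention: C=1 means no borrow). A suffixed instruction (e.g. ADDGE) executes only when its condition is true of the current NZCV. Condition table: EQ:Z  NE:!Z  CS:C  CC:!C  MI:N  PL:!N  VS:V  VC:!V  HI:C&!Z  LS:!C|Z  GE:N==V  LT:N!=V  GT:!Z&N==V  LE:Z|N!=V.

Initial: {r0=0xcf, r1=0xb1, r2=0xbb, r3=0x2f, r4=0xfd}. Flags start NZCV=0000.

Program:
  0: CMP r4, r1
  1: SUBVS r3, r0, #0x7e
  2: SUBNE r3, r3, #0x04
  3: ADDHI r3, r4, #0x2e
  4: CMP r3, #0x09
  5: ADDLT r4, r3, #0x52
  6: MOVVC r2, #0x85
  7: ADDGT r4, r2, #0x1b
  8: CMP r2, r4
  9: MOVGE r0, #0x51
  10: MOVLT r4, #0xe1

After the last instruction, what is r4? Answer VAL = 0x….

VAL = 0xe1

0: ✓ CMP  NZCV=0010
1: · SUBVS
2: ✓ SUBNE  r3←0x2b
3: ✓ ADDHI  r3←0x2b
4: ✓ CMP  NZCV=0010
5: · ADDLT
6: ✓ MOVVC  r2←0x85
7: ✓ ADDGT  r4←0xa0
8: ✓ CMP  NZCV=1000
9: · MOVGE
10: ✓ MOVLT  r4←0xe1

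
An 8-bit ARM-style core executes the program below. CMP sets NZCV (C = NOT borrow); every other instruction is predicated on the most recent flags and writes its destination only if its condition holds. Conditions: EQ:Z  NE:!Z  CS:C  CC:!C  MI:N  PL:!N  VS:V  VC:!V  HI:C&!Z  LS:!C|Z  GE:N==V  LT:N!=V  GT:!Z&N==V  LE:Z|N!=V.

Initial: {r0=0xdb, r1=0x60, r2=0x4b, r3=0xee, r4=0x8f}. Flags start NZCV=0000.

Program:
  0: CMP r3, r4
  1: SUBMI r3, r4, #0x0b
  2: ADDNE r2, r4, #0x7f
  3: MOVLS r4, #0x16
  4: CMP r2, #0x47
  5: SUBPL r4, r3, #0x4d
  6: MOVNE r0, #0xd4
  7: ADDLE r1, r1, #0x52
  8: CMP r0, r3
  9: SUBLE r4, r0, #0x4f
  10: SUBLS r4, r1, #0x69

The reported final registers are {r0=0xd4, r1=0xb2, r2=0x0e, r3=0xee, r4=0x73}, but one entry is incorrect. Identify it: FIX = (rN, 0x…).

FIX = (r4, 0x49)

[0] flags=0010 → (cmp)
[1] flags=0010 MI?F → skip
[2] flags=0010 NE?T → r2=0x0e
[3] flags=0010 LS?F → skip
[4] flags=1000 → (cmp)
[5] flags=1000 PL?F → skip
[6] flags=1000 NE?T → r0=0xd4
[7] flags=1000 LE?T → r1=0xb2
[8] flags=1000 → (cmp)
[9] flags=1000 LE?T → r4=0x85
[10] flags=1000 LS?T → r4=0x49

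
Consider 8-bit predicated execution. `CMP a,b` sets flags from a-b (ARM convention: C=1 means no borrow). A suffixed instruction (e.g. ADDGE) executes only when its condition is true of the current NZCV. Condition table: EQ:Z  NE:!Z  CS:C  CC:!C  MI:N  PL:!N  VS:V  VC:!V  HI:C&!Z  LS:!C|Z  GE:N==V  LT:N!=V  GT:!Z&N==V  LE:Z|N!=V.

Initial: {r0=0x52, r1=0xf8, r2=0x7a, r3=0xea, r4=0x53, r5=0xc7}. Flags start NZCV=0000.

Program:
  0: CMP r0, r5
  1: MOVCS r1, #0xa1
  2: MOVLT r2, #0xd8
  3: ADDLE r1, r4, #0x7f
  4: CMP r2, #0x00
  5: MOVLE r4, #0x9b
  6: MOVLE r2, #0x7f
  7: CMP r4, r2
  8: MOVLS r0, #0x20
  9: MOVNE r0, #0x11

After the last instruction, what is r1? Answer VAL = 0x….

[0] flags=1001 → (cmp)
[1] flags=1001 CS?F → skip
[2] flags=1001 LT?F → skip
[3] flags=1001 LE?F → skip
[4] flags=0010 → (cmp)
[5] flags=0010 LE?F → skip
[6] flags=0010 LE?F → skip
[7] flags=1000 → (cmp)
[8] flags=1000 LS?T → r0=0x20
[9] flags=1000 NE?T → r0=0x11

VAL = 0xf8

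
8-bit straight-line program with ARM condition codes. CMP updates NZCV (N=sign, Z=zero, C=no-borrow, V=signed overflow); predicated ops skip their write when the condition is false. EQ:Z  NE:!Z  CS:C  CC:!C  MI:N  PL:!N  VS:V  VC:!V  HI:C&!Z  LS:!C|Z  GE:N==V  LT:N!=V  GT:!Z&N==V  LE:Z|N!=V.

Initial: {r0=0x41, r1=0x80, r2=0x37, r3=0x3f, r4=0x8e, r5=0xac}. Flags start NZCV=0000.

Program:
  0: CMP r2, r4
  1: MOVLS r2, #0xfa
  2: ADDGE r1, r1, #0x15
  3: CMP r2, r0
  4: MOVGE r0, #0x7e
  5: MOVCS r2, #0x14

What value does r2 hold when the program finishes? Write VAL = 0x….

VAL = 0x14

0: ✓ CMP  NZCV=1001
1: ✓ MOVLS  r2←0xfa
2: ✓ ADDGE  r1←0x95
3: ✓ CMP  NZCV=1010
4: · MOVGE
5: ✓ MOVCS  r2←0x14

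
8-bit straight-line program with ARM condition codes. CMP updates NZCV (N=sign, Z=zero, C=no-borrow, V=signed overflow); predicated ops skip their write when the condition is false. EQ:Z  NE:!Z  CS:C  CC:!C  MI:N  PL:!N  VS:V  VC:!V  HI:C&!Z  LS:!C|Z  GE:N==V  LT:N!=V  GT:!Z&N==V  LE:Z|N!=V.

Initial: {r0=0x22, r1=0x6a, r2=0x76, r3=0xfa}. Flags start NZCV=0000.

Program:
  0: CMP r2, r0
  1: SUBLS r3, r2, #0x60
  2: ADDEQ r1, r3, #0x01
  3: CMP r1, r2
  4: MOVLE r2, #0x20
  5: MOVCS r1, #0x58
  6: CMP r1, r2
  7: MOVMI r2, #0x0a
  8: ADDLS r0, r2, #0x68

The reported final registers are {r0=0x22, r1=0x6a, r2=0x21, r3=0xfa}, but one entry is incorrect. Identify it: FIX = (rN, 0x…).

FIX = (r2, 0x20)

[0] flags=0010 → (cmp)
[1] flags=0010 LS?F → skip
[2] flags=0010 EQ?F → skip
[3] flags=1000 → (cmp)
[4] flags=1000 LE?T → r2=0x20
[5] flags=1000 CS?F → skip
[6] flags=0010 → (cmp)
[7] flags=0010 MI?F → skip
[8] flags=0010 LS?F → skip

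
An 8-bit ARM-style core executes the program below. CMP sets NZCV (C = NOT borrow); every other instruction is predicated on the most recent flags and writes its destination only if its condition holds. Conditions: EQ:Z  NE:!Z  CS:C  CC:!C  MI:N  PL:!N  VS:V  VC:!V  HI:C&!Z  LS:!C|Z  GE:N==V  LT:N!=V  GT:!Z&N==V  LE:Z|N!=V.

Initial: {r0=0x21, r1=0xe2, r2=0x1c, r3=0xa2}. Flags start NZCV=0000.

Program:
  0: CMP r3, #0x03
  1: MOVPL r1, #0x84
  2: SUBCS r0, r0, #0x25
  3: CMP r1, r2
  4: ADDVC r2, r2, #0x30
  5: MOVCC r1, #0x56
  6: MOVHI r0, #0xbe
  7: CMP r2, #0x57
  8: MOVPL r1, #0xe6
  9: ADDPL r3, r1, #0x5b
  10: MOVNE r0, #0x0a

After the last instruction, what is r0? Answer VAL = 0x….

[0] flags=1010 → (cmp)
[1] flags=1010 PL?F → skip
[2] flags=1010 CS?T → r0=0xfc
[3] flags=1010 → (cmp)
[4] flags=1010 VC?T → r2=0x4c
[5] flags=1010 CC?F → skip
[6] flags=1010 HI?T → r0=0xbe
[7] flags=1000 → (cmp)
[8] flags=1000 PL?F → skip
[9] flags=1000 PL?F → skip
[10] flags=1000 NE?T → r0=0x0a

VAL = 0x0a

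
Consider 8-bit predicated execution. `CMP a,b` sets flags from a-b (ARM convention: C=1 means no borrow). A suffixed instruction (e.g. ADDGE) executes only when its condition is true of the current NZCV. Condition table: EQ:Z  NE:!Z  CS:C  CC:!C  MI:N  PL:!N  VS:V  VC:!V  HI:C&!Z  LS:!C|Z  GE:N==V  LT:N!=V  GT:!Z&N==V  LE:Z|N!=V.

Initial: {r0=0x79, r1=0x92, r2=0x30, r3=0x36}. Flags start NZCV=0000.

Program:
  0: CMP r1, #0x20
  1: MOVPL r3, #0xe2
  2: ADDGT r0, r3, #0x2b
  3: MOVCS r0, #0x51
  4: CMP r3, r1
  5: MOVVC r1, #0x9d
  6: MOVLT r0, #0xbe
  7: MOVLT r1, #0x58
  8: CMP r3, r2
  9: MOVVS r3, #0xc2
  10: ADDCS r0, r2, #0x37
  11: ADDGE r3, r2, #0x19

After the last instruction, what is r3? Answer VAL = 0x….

[0] flags=0011 → (cmp)
[1] flags=0011 PL?T → r3=0xe2
[2] flags=0011 GT?F → skip
[3] flags=0011 CS?T → r0=0x51
[4] flags=0010 → (cmp)
[5] flags=0010 VC?T → r1=0x9d
[6] flags=0010 LT?F → skip
[7] flags=0010 LT?F → skip
[8] flags=1010 → (cmp)
[9] flags=1010 VS?F → skip
[10] flags=1010 CS?T → r0=0x67
[11] flags=1010 GE?F → skip

VAL = 0xe2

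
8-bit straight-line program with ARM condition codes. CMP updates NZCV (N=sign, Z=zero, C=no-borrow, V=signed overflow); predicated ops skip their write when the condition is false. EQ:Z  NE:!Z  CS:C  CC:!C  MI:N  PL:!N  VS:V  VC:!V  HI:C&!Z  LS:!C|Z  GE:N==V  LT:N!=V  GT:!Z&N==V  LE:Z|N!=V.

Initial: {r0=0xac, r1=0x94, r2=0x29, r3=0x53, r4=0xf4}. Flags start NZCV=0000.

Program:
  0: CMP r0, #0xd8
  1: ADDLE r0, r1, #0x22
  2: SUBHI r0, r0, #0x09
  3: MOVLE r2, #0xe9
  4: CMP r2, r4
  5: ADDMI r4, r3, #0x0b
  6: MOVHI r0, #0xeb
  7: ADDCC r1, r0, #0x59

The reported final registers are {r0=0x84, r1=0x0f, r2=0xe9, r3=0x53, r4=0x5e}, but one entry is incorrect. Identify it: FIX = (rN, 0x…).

0: ✓ CMP  NZCV=1000
1: ✓ ADDLE  r0←0xb6
2: · SUBHI
3: ✓ MOVLE  r2←0xe9
4: ✓ CMP  NZCV=1000
5: ✓ ADDMI  r4←0x5e
6: · MOVHI
7: ✓ ADDCC  r1←0x0f

FIX = (r0, 0xb6)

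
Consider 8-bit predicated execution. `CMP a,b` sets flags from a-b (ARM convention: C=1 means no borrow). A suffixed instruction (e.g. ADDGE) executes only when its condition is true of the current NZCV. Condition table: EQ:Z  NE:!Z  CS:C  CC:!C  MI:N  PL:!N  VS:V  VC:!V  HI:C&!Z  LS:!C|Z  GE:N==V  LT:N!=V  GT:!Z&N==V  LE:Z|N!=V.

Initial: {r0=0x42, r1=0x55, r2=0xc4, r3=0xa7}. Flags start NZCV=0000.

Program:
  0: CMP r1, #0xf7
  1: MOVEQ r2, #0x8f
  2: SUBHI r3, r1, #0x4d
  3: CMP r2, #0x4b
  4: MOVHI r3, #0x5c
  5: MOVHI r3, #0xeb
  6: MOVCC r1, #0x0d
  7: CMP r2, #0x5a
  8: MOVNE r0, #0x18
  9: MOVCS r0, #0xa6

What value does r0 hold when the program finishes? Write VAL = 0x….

VAL = 0xa6

[0] flags=0000 → (cmp)
[1] flags=0000 EQ?F → skip
[2] flags=0000 HI?F → skip
[3] flags=0011 → (cmp)
[4] flags=0011 HI?T → r3=0x5c
[5] flags=0011 HI?T → r3=0xeb
[6] flags=0011 CC?F → skip
[7] flags=0011 → (cmp)
[8] flags=0011 NE?T → r0=0x18
[9] flags=0011 CS?T → r0=0xa6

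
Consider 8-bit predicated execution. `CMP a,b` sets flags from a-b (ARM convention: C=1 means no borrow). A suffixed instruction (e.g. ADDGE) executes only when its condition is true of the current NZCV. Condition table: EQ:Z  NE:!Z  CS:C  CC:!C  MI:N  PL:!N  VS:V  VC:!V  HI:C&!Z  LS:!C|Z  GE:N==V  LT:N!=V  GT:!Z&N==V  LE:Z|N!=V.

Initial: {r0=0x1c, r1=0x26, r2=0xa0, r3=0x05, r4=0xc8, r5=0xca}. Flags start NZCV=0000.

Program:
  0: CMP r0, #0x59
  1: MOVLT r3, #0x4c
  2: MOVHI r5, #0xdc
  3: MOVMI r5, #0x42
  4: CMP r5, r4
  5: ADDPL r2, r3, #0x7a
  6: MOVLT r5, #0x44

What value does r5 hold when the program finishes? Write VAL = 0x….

VAL = 0x42

[0] flags=1000 → (cmp)
[1] flags=1000 LT?T → r3=0x4c
[2] flags=1000 HI?F → skip
[3] flags=1000 MI?T → r5=0x42
[4] flags=0000 → (cmp)
[5] flags=0000 PL?T → r2=0xc6
[6] flags=0000 LT?F → skip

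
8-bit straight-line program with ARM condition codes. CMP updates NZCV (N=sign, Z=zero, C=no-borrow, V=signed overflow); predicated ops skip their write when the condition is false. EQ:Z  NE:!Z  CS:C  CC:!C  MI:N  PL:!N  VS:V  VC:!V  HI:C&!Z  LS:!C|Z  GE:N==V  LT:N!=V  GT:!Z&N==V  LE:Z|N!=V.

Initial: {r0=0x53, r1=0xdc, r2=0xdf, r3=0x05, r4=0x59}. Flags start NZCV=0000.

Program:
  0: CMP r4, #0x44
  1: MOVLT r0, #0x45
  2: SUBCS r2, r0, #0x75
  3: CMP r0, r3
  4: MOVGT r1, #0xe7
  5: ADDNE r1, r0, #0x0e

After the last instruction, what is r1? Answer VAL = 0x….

[0] flags=0010 → (cmp)
[1] flags=0010 LT?F → skip
[2] flags=0010 CS?T → r2=0xde
[3] flags=0010 → (cmp)
[4] flags=0010 GT?T → r1=0xe7
[5] flags=0010 NE?T → r1=0x61

VAL = 0x61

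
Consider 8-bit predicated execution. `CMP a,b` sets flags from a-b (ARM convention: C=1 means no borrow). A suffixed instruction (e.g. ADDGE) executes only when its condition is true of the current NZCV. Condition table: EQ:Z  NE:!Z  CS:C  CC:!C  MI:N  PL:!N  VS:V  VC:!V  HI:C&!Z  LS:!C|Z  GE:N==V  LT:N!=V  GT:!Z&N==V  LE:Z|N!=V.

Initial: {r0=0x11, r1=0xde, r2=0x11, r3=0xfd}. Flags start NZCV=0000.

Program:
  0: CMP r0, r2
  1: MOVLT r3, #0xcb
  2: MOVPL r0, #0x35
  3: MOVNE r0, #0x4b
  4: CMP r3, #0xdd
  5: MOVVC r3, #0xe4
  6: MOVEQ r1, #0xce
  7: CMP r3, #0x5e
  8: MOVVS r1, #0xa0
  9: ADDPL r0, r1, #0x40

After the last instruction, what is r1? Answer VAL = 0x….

VAL = 0xde

[0] flags=0110 → (cmp)
[1] flags=0110 LT?F → skip
[2] flags=0110 PL?T → r0=0x35
[3] flags=0110 NE?F → skip
[4] flags=0010 → (cmp)
[5] flags=0010 VC?T → r3=0xe4
[6] flags=0010 EQ?F → skip
[7] flags=1010 → (cmp)
[8] flags=1010 VS?F → skip
[9] flags=1010 PL?F → skip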